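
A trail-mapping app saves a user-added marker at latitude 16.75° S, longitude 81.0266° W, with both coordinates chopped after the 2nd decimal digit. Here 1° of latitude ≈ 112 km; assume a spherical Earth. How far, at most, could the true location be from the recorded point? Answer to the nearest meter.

1551 meters

Truncating at 2 decimal places can drop up to a full unit in the last place, so each coordinate may be off by as much as 0.01°.
N–S: 0.01° × 112000 m/° = 1120 m.
Longitude error → 0.01 × 112000 × cos 16.75° = 0.01 × 112000 × 0.9576 ≈ 1072.48 m.
Combining orthogonally: (1120² + 1072.48²)^½ ≈ 1550.68 m.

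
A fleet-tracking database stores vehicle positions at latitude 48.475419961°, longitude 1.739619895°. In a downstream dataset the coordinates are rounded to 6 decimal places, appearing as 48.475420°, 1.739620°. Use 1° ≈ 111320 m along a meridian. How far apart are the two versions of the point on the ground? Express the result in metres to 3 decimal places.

Δlat = 48.475419961 − 48.475420 = -0.000000039°; Δlon = 1.739619895 − 1.739620 = -0.000000105°.
N–S: -0.000000039° × 111320 m/° = -0.00434148 m.
E–W at 48.4754°: -0.000000105° × 111320 × cos 48.4754° = -0.000000105 × 111320 × 0.6629 ≈ -0.00774886 m.
Hypotenuse of the two orthogonal shifts: √(0.00434148² + 0.00774886²) = 0.00888219 m.

0.009 metres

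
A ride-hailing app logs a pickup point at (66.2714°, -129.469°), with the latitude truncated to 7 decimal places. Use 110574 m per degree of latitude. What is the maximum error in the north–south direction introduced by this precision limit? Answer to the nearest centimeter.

Truncating at 7 decimal places can drop up to a full unit in the last place, so the latitude may be off by as much as 1e-07°.
So the N–S error is at most 1e-07 × 110574 = 0.0110574 m.
That is 0.0110574 m = 1.1057 cm.

1 centimeters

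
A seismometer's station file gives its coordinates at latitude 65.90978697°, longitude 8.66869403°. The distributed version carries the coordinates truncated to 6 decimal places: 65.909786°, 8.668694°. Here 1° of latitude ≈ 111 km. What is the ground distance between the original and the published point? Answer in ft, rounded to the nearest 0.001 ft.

Δlat = 65.90978697 − 65.909786 = +0.00000097°; Δlon = 8.66869403 − 8.668694 = +0.00000003°.
N–S: 0.00000097° × 111000 m/° = 0.10767 m.
E–W at 65.9098°: 0.00000003° × 111000 × cos 65.9098° = 0.00000003 × 111000 × 0.4082 ≈ 0.00135922 m.
Combined displacement = (0.10767² + 0.00135922²)^½ ≈ 0.107679 m.
In feet: 0.107679 m ÷ 0.3048 ≈ 0.35328 ft.

0.353 ft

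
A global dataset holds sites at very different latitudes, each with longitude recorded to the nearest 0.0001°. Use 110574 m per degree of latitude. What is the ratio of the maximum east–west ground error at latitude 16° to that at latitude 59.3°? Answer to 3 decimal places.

1.883

Rounding to 4 decimal places leaves the longitude within ±5e-05° of the true value.
At 16°: 5e-05° × 110574 × cos 16° = 5e-05 × 110574 × 0.9613 ≈ 5.3145 m.
At 59.3°: 5e-05° × 110574 × cos 59.3° = 5e-05 × 110574 × 0.5105 ≈ 2.8226 m.
Ratio: 5.3145 / 2.8226 = cos 16° / cos 59.3° ≈ 1.8828.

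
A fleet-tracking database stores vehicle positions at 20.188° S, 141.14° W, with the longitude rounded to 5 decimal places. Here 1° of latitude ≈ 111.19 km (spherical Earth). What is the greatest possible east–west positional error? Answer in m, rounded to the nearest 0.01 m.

Rounding to 5 decimal places leaves the longitude within ±5e-06° of the true value.
One degree of longitude at 20.188° is 111190 × cos 20.188° ≈ 111190 × 0.9386 = 104359 m.
Maximum E–W displacement: 5e-06 × 104359 = 0.521795 m.

0.52 m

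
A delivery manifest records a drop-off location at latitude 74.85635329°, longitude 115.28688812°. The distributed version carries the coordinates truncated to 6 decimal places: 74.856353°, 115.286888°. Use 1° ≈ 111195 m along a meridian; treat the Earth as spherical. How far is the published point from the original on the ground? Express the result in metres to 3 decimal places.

0.032 metres

The latitude changed by +0.00000029° and the longitude by +0.00000012°.
N–S: 0.00000029° × 111195 m/° = 0.0322466 m.
East–west at this latitude: 0.00000012° × 111195 × cos 74.8564° ≈ 0.00000012 × 29048.6 = 0.00348583 m.
Combined displacement = (0.0322466² + 0.00348583²)^½ ≈ 0.0324344 m.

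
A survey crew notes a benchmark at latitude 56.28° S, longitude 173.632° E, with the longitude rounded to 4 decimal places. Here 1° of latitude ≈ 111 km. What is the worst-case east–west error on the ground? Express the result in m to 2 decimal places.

Rounding to 4 decimal places leaves the longitude within ±5e-05° of the true value.
One degree of longitude at 56.28° is 111000 × cos 56.28° ≈ 111000 × 0.5551 = 61620 m.
So at most 5e-05° × 61620 ≈ 3.081 m east–west.

3.08 m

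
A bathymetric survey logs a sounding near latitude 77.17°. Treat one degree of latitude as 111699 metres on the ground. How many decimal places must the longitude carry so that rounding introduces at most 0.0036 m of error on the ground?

At 77.17° one degree of longitude covers 111699 × cos 77.17° ≈ 111699 × 0.2221 ≈ 24803.8 m.
With N decimal places the half-ulp bound is 0.5·10⁻ᴺ°, or 0.5·10⁻ᴺ × 24803.8 m on the ground.
Setting 12401.9 × 10⁻ᴺ ≤ 0.0036 gives 10ᴺ ≥ 3.445e+06, i.e. N ≥ 6.54.
At 6 places the error can reach 0.0124 m, but 7 places keeps it to 0.00124 m.

7 decimal places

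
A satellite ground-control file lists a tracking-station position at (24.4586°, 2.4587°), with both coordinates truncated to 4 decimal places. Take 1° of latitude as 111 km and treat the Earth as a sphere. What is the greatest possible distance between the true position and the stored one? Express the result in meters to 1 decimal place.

Truncating at 4 decimal places can drop up to a full unit in the last place, so each coordinate may be off by as much as 0.0001°.
N–S: 0.0001° × 111000 m/° = 11.1 m.
Longitude error → 0.0001 × 111000 × cos 24.4586° = 0.0001 × 111000 × 0.9103 ≈ 10.1039 m.
The two errors are perpendicular, so the maximum displacement is √(11.1² + 10.1039²) ≈ 15.01 m.

15.0 meters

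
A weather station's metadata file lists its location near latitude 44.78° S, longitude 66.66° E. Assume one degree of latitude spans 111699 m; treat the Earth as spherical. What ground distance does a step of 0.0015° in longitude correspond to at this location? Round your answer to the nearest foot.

390 feet

0.0015° of longitude at 44.78° is 0.0015 × 111699 × cos 44.78° ≈ 0.0015 × 79285.8 = 118.929 m.
Converting: 118.929 m × 3.2808 ft/m ≈ 390.19 ft.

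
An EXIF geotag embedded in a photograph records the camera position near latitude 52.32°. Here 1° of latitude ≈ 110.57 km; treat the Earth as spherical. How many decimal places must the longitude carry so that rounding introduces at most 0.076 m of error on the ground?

At 52.32° one degree of longitude covers 110570 × cos 52.32° ≈ 110570 × 0.6113 ≈ 67586 m.
N decimal places → at most half a unit in the last place, 0.5 × 10⁻ᴺ° = 67586/2 × 10⁻ᴺ m.
Need 0.5 × 67586 × 10⁻ᴺ ≤ 0.076 → 10⁻ᴺ ≤ 2.249e-06, so N ≥ 5.65.
So 6 decimal places suffice (0.0338 m); 5 would allow up to 0.338 m.

6 decimal places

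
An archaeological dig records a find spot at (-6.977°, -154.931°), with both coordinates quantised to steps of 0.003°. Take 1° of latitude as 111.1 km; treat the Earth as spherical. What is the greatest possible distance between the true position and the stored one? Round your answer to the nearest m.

With a 0.003° grid the true value lies within half a step, ±0.003°/2 = ±0.0015°, of the stored one.
N–S: 0.0015° × 111100 m/° = 166.65 m.
Longitude error → 0.0015 × 111100 × cos 6.977° = 0.0015 × 111100 × 0.9926 ≈ 165.416 m.
Worst case both components are at the extreme and orthogonal: √(166.65² + 165.416²) ≈ 234.808 m.

235 m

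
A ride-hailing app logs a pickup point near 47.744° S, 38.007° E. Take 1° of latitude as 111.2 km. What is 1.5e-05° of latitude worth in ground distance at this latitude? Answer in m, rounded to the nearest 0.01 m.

Along a meridian 1.5e-05° is 1.5e-05 × 111200 = 1.668 m.

1.67 m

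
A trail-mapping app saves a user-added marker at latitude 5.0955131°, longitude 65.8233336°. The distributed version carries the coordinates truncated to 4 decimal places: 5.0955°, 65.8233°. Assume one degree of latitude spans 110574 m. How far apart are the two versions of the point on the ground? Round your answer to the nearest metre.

Δlat = 5.0955131 − 5.0955 = +0.0000131°; Δlon = 65.8233336 − 65.8233 = +0.0000336°.
N–S: 0.0000131° × 110574 m/° = 1.44852 m.
E–W at 5.0955°: 0.0000336° × 110574 × cos 5.0955° = 0.0000336 × 110574 × 0.9960 ≈ 3.7006 m.
Distance: √(1.44852² + 3.7006²) ≈ 3.974 m.

4 metres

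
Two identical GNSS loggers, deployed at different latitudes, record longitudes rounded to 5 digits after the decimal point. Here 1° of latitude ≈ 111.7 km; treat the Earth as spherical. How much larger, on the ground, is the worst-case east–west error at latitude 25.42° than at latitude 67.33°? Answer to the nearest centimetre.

29 centimetres

Rounding to 5 decimal places leaves the longitude within ±5e-06° of the true value.
Error at 25.42° = 5e-06° × 111700 × cos 25.42° ≈ 0.5585 × 0.9032 = 0.50443 m.
Error at 67.33° = 5e-06° × 111700 × cos 67.33° ≈ 0.5585 × 0.3854 = 0.21526 m.
So the lower-latitude error exceeds the higher by 0.50443 − 0.21526 = 0.28917 m.
That is 0.28917 m = 28.917 cm.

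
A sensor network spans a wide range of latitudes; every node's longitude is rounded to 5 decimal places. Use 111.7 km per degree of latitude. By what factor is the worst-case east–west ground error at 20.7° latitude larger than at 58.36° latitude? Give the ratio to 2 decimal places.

Rounding to 5 decimal places leaves the longitude within ±5e-06° of the true value.
At 20.7°: 5e-06° × 111700 × cos 20.7° = 5e-06 × 111700 × 0.9354 ≈ 0.52245 m.
Error at 58.36° = 5e-06° × 111700 × cos 58.36° ≈ 0.5585 × 0.5246 = 0.29298 m.
The ratio reduces to cos 20.7° / cos 58.36° = 0.9354/0.5246 ≈ 1.7832.

1.78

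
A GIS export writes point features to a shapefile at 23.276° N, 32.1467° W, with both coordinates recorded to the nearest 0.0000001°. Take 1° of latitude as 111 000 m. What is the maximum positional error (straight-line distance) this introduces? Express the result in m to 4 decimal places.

Rounding to 7 decimal places leaves each coordinate within ±5e-08° of the true value.
Latitude error → 5e-08 × 111000 = 0.00555 m along the meridian.
Longitude error → 5e-08 × 111000 × cos 23.276° = 5e-08 × 111000 × 0.9186 ≈ 0.0050983 m.
Worst case both components are at the extreme and orthogonal: √(0.00555² + 0.0050983²) ≈ 0.00753625 m.

0.0075 m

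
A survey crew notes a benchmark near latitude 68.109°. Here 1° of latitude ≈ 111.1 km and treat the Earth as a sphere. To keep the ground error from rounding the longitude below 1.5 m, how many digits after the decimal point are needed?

5 decimal places

At 68.109° one degree of longitude covers 111100 × cos 68.109° ≈ 111100 × 0.3728 ≈ 41422.7 m.
Rounding to N decimal places gives at most 0.5 × 10⁻ᴺ degrees of error, i.e. 0.5 × 10⁻ᴺ × 41422.7 m.
Need 0.5 × 41422.7 × 10⁻ᴺ ≤ 1.5 → 10⁻ᴺ ≤ 7.242e-05, so N ≥ 4.14.
So 5 decimal places suffice (0.207 m); 4 would allow up to 2.07 m.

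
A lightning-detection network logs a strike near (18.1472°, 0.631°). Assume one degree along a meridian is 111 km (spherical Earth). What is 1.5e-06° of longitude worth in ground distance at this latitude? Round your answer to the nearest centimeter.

One degree of longitude here spans 111000 × cos 18.1472° = 111000 × 0.9503 ≈ 105479 m; 1.5e-06° of that is 0.158218 m.
That is 0.158218 m = 15.822 cm.

16 centimeters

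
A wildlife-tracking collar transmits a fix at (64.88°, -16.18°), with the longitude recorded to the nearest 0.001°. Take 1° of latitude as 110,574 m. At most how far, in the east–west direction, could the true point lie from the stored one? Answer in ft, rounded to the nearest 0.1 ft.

77.0 ft

Rounding to 3 decimal places leaves the longitude within ±0.0005° of the true value.
Parallels shrink by cos φ, so at 64.88° a degree of longitude is 110574 × 0.4245 ≈ 46940.4 m.
So at most 0.0005° × 46940.4 ≈ 23.4702 m east–west.
Converting: 23.4702 m × 3.2808 ft/m ≈ 77.002 ft.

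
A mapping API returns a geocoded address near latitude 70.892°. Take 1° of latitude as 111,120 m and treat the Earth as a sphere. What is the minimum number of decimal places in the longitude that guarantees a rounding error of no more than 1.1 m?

At 70.892° one degree of longitude covers 111120 × cos 70.892° ≈ 111120 × 0.3273 ≈ 36375.1 m.
With N decimal places the half-ulp bound is 0.5·10⁻ᴺ°, or 0.5·10⁻ᴺ × 36375.1 m on the ground.
Need 0.5 × 36375.1 × 10⁻ᴺ ≤ 1.1 → 10⁻ᴺ ≤ 6.048e-05, so N ≥ 4.22.
N = 4 would give 1.82 m (too coarse); N = 5 gives 0.182 m ≤ 1.1 m.

5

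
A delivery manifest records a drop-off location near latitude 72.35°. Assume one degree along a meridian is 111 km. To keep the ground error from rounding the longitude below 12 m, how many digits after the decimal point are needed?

4 decimal places

At 72.35° one degree of longitude covers 111000 × cos 72.35° ≈ 111000 × 0.3032 ≈ 33655.4 m.
With N decimal places the half-ulp bound is 0.5·10⁻ᴺ°, or 0.5·10⁻ᴺ × 33655.4 m on the ground.
Setting 16827.7 × 10⁻ᴺ ≤ 12 gives 10ᴺ ≥ 1402, i.e. N ≥ 3.15.
N = 3 would give 16.8 m (too coarse); N = 4 gives 1.68 m ≤ 12 m.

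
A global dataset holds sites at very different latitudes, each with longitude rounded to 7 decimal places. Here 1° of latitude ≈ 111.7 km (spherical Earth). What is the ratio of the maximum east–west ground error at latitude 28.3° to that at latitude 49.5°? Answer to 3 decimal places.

1.356

Rounding to 7 decimal places leaves the longitude within ±5e-08° of the true value.
Error at 28.3° = 5e-08° × 111700 × cos 28.3° ≈ 0.005585 × 0.8805 = 0.0049175 m.
At 49.5°: 5e-08° × 111700 × cos 49.5° = 5e-08 × 111700 × 0.6494 ≈ 0.0036272 m.
The ratio reduces to cos 28.3° / cos 49.5° = 0.8805/0.6494 ≈ 1.3557.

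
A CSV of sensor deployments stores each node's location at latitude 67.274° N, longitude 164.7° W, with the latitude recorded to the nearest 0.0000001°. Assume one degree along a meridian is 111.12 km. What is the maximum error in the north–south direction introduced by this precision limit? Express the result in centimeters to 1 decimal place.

0.6 centimeters

Rounding to 7 decimal places leaves the latitude within ±5e-08° of the true value.
So the N–S error is at most 5e-08 × 111120 = 0.005556 m.
That is 0.005556 m = 0.5556 cm.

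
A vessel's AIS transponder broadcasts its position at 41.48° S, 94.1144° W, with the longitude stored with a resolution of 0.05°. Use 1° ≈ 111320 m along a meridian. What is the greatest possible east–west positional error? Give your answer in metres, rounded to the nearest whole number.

With a 0.05° grid the true value lies within half a step, ±0.05°/2 = ±0.025°, of the stored one.
One degree of longitude at 41.48° is 111320 × cos 41.48° ≈ 111320 × 0.7492 = 83399.5 m.
So at most 0.025° × 83399.5 ≈ 2084.99 m east–west.

2085 metres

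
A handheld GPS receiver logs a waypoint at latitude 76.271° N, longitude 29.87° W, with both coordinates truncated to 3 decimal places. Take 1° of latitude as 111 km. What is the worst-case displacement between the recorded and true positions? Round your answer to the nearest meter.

114 meters

Truncating at 3 decimal places can drop up to a full unit in the last place, so each coordinate may be off by as much as 0.001°.
North–south component: 0.001° × 111000 = 111 m.
East–west component at 76.271°: 0.001° × 111000 × cos 76.271° ≈ 0.001 × 26343.6 ≈ 26.3436 m.
The two errors are perpendicular, so the maximum displacement is √(111² + 26.3436²) ≈ 114.083 m.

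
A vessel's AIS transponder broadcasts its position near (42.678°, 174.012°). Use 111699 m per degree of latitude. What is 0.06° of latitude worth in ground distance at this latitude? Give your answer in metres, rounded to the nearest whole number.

6702 metres

Along a meridian 0.06° is 0.06 × 111699 = 6701.94 m.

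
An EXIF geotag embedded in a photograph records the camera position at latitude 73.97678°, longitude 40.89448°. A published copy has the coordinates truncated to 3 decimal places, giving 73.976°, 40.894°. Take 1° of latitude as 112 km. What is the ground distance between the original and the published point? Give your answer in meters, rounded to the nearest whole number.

89 meters

The latitude changed by +0.00078° and the longitude by +0.00048°.
N–S: 0.00078° × 112000 m/° = 87.36 m.
East–west at this latitude: 0.00048° × 112000 × cos 73.976° ≈ 0.00048 × 30916.5 = 14.8399 m.
Combined displacement = (87.36² + 14.8399²)^½ ≈ 88.6115 m.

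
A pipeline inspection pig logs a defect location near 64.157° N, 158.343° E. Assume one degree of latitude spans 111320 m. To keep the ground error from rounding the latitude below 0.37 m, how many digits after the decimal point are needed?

One degree of latitude covers 111320 m.
With N decimal places the half-ulp bound is 0.5·10⁻ᴺ°, or 0.5·10⁻ᴺ × 111320 m on the ground.
Setting 55660 × 10⁻ᴺ ≤ 0.37 gives 10ᴺ ≥ 1.504e+05, i.e. N ≥ 5.18.
At 5 places the error can reach 0.557 m, but 6 places keeps it to 0.0557 m.

6 decimal places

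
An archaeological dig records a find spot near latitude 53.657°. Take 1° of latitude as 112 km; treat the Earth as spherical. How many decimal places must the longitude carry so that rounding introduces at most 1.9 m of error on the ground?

5 decimal places

At 53.657° one degree of longitude covers 112000 × cos 53.657° ≈ 112000 × 0.5926 ≈ 66373.2 m.
With N decimal places the half-ulp bound is 0.5·10⁻ᴺ°, or 0.5·10⁻ᴺ × 66373.2 m on the ground.
Setting 33186.6 × 10⁻ᴺ ≤ 1.9 gives 10ᴺ ≥ 1.747e+04, i.e. N ≥ 4.24.
So 5 decimal places suffice (0.332 m); 4 would allow up to 3.32 m.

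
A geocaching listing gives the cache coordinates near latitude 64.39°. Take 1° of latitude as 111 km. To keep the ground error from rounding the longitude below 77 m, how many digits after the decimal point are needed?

3 decimal places

At 64.39° one degree of longitude covers 111000 × cos 64.39° ≈ 111000 × 0.4322 ≈ 47979 m.
Rounding to N decimal places gives at most 0.5 × 10⁻ᴺ degrees of error, i.e. 0.5 × 10⁻ᴺ × 47979 m.
Setting 23989.5 × 10⁻ᴺ ≤ 77 gives 10ᴺ ≥ 311.6, i.e. N ≥ 2.49.
So 3 decimal places suffice (24 m); 2 would allow up to 240 m.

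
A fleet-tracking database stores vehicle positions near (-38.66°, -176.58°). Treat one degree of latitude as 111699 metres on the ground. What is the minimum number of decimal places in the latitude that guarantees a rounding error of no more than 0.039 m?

One degree of latitude covers 111699 m.
N decimal places → at most half a unit in the last place, 0.5 × 10⁻ᴺ° = 111699/2 × 10⁻ᴺ m.
Need 0.5 × 111699 × 10⁻ᴺ ≤ 0.039 → 10⁻ᴺ ≤ 6.983e-07, so N ≥ 6.16.
So 7 decimal places suffice (0.00558 m); 6 would allow up to 0.0558 m.

7 decimal places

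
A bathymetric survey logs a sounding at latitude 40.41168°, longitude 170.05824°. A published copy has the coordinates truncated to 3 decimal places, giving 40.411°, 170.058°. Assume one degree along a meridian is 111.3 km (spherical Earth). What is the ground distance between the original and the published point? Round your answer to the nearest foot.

257 feet

Δlat = 40.41168 − 40.411 = +0.00068°; Δlon = 170.05824 − 170.058 = +0.00024°.
N–S: 0.00068° × 111300 m/° = 75.684 m.
E–W at 40.411°: 0.00024° × 111300 × cos 40.411° = 0.00024 × 111300 × 0.7614 ≈ 20.3389 m.
Distance: √(75.684² + 20.3389²) ≈ 78.3692 m.
Converting: 78.3692 m × 3.2808 ft/m ≈ 257.12 ft.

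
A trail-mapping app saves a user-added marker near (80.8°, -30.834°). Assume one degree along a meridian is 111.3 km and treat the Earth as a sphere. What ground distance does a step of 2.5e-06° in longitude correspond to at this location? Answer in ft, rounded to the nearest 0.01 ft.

One degree of longitude here spans 111300 × cos 80.8° = 111300 × 0.1599 ≈ 17794.8 m; 2.5e-06° of that is 0.0444869 m.
In feet: 0.0444869 m ÷ 0.3048 ≈ 0.14595 ft.

0.15 ft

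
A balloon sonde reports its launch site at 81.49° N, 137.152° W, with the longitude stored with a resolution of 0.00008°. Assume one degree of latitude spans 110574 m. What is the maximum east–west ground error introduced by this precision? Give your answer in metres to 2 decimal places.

0.65 metres

With a 0.00008° grid the true value lies within half a step, ±0.00008°/2 = ±4e-05°, of the stored one.
Parallels shrink by cos φ, so at 81.49° a degree of longitude is 110574 × 0.1480 ≈ 16363 m.
So at most 4e-05° × 16363 ≈ 0.654519 m east–west.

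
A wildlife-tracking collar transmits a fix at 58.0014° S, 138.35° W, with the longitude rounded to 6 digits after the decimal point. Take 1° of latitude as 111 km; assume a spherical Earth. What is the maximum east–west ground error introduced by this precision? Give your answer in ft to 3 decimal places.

Rounding to 6 decimal places leaves the longitude within ±5e-07° of the true value.
At latitude 58.0014° a degree of longitude spans 111000 m × cos 58.0014° = 111000 × 0.5299 ≈ 58818.7 m.
So at most 5e-07° × 58818.7 ≈ 0.0294094 m east–west.
Converting: 0.0294094 m × 3.2808 ft/m ≈ 0.096487 ft.

0.096 ft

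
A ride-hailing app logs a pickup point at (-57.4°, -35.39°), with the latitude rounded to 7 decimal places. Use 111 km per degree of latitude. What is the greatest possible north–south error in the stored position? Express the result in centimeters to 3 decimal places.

0.555 centimeters

Rounding to 7 decimal places leaves the latitude within ±5e-08° of the true value.
North–south distance: 5e-08° × 111000 m/° = 0.00555 m.
That is 0.00555 m = 0.555 cm.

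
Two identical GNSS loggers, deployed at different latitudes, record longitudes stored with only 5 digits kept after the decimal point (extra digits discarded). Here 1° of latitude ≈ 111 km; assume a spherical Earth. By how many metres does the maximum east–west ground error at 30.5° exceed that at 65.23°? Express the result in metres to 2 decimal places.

0.49 metres

Truncating at 5 decimal places can drop up to a full unit in the last place, so the longitude may be off by as much as 1e-05°.
At 30.5°: 1e-05° × 111000 × cos 30.5° = 1e-05 × 111000 × 0.8616 ≈ 0.95641 m.
Error at 65.23° = 1e-05° × 111000 × cos 65.23° ≈ 1.11 × 0.4190 = 0.46506 m.
So the lower-latitude error exceeds the higher by 0.95641 − 0.46506 = 0.49134 m.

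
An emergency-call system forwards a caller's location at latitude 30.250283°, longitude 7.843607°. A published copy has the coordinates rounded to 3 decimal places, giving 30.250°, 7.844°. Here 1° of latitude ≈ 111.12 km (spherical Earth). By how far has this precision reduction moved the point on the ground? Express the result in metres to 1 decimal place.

49.1 metres

The latitude changed by +0.000283° and the longitude by -0.000393°.
N–S: 0.000283° × 111120 m/° = 31.447 m.
E–W at 30.25°: -0.000393° × 111120 × cos 30.25° = -0.000393 × 111120 × 0.8638 ≈ -37.7238 m.
Hypotenuse of the two orthogonal shifts: √(31.447² + 37.7238²) = 49.1121 m.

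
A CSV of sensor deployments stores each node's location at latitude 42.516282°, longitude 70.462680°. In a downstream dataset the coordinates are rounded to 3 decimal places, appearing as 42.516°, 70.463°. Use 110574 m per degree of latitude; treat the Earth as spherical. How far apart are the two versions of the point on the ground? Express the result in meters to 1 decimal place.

Δlat = 42.516282 − 42.516 = +0.000282°; Δlon = 70.462680 − 70.463 = -0.000320°.
N–S: 0.000282° × 110574 m/° = 31.1819 m.
East–west at this latitude: -0.000320° × 110574 × cos 42.516° ≈ -0.000320 × 81502.8 = -26.0809 m.
Hypotenuse of the two orthogonal shifts: √(31.1819² + 26.0809²) = 40.6512 m.

40.7 meters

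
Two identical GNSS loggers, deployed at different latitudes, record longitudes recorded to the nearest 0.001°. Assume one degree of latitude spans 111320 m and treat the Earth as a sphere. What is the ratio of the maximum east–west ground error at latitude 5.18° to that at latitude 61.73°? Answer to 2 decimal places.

2.10

Rounding to 3 decimal places leaves the longitude within ±0.0005° of the true value.
Error at 5.18° = 0.0005° × 111320 × cos 5.18° ≈ 55.66 × 0.9959 = 55.433 m.
Error at 61.73° = 0.0005° × 111320 × cos 61.73° ≈ 55.66 × 0.4736 = 26.362 m.
The ratio reduces to cos 5.18° / cos 61.73° = 0.9959/0.4736 ≈ 2.1027.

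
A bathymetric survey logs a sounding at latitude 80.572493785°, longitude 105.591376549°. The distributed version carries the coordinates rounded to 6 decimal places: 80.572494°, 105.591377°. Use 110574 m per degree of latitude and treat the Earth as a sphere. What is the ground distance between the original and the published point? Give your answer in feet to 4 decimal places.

0.0825 feet

The latitude changed by -0.000000215° and the longitude by -0.000000451°.
N–S: -0.000000215° × 110574 m/° = -0.0237734 m.
East–west at this latitude: -0.000000451° × 110574 × cos 80.5725° ≈ -0.000000451 × 18112 = -0.0081685 m.
Combined displacement = (0.0237734² + 0.0081685²)^½ ≈ 0.0251376 m.
Converting: 0.0251376 m × 3.2808 ft/m ≈ 0.082472 ft.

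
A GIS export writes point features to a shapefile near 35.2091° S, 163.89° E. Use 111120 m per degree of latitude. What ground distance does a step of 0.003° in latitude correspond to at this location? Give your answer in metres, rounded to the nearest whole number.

333 metres

Along a meridian 0.003° is 0.003 × 111120 = 333.36 m.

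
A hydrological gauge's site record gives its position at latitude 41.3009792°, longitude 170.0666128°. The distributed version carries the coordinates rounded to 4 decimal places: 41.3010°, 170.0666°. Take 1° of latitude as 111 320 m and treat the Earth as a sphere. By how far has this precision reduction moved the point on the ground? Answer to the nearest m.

3 m

Δlat = 41.3009792 − 41.3010 = -0.0000208°; Δlon = 170.0666128 − 170.0666 = +0.0000128°.
North–south shift: -0.0000208 × 111320 = -2.31546 m.
East–west at this latitude: 0.0000128° × 111320 × cos 41.301° ≈ 0.0000128 × 83629.4 = 1.07046 m.
Hypotenuse of the two orthogonal shifts: √(2.31546² + 1.07046²) = 2.55092 m.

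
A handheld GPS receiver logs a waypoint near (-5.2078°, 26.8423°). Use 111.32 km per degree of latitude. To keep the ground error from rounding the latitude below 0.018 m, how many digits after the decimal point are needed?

One degree of latitude covers 111320 m.
With N decimal places the half-ulp bound is 0.5·10⁻ᴺ°, or 0.5·10⁻ᴺ × 111320 m on the ground.
Setting 55660 × 10⁻ᴺ ≤ 0.018 gives 10ᴺ ≥ 3.092e+06, i.e. N ≥ 6.49.
So 7 decimal places suffice (0.00557 m); 6 would allow up to 0.0557 m.

7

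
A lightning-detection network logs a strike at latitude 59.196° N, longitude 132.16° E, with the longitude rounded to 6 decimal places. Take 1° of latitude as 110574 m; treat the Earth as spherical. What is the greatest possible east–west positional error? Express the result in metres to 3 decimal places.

0.028 metres

Rounding to 6 decimal places leaves the longitude within ±5e-07° of the true value.
At latitude 59.196° a degree of longitude spans 110574 m × cos 59.196° = 110574 × 0.5121 ≈ 56625.3 m.
East–west error: 5e-07° × 56625.3 m/° ≈ 0.0283126 m.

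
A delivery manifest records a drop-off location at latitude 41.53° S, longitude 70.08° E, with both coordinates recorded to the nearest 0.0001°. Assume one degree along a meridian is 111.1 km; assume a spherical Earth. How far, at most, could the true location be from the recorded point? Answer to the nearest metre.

7 metres

Rounding to 4 decimal places leaves each coordinate within ±5e-05° of the true value.
N–S: 5e-05° × 111100 m/° = 5.555 m.
Longitude error → 5e-05 × 111100 × cos 41.53° = 5e-05 × 111100 × 0.7486 ≈ 4.15852 m.
Combining orthogonally: (5.555² + 4.15852²)^½ ≈ 6.93912 m.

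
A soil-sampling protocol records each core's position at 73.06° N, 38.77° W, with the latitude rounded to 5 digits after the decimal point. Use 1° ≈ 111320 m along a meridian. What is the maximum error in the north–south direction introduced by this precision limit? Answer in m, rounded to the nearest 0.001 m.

0.557 m

Rounding to 5 decimal places leaves the latitude within ±5e-06° of the true value.
So the N–S error is at most 5e-06 × 111320 = 0.5566 m.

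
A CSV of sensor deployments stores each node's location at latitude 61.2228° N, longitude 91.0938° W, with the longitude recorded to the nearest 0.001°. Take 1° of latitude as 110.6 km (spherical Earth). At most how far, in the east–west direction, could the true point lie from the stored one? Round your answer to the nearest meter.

Rounding to 3 decimal places leaves the longitude within ±0.0005° of the true value.
At latitude 61.2228° a degree of longitude spans 110600 m × cos 61.2228° = 110600 × 0.4814 ≈ 53243.4 m.
East–west error: 0.0005° × 53243.4 m/° ≈ 26.6217 m.

27 meters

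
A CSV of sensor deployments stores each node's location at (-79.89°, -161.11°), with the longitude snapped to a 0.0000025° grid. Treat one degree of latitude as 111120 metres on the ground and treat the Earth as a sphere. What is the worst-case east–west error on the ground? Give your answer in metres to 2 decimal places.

0.02 metres

With a 0.0000025° grid the true value lies within half a step, ±0.0000025°/2 = ±1.25e-06°, of the stored one.
One degree of longitude at 79.89° is 111120 × cos 79.89° ≈ 111120 × 0.1755 = 19505.8 m.
East–west error: 1.25e-06° × 19505.8 m/° ≈ 0.0243823 m.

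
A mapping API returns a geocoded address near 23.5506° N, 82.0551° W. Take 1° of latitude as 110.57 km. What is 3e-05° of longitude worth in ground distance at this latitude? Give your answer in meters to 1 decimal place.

One degree of longitude here spans 110570 × cos 23.5506° = 110570 × 0.9167 ≈ 101360 m; 3e-05° of that is 3.04081 m.

3.0 meters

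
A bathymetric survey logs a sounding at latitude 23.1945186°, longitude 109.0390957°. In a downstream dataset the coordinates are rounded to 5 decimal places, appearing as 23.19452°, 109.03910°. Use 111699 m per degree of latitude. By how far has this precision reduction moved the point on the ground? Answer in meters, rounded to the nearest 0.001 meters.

The latitude changed by -0.0000014° and the longitude by -0.0000043°.
North–south shift: -0.0000014 × 111699 = -0.156379 m.
E–W at 23.1945°: -0.0000043° × 111699 × cos 23.1945° = -0.0000043 × 111699 × 0.9192 ≈ -0.441484 m.
Hypotenuse of the two orthogonal shifts: √(0.156379² + 0.441484²) = 0.468361 m.

0.468 meters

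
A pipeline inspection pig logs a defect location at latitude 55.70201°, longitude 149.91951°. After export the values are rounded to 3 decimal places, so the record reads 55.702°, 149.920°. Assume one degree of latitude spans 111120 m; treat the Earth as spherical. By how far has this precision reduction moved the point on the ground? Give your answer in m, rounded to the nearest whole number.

31 m

The latitude changed by +0.00001° and the longitude by -0.00049°.
N–S: 0.00001° × 111120 m/° = 1.1112 m.
East–west at this latitude: -0.00049° × 111120 × cos 55.702° ≈ -0.00049 × 62615.8 = -30.6817 m.
Hypotenuse of the two orthogonal shifts: √(1.1112² + 30.6817²) = 30.7019 m.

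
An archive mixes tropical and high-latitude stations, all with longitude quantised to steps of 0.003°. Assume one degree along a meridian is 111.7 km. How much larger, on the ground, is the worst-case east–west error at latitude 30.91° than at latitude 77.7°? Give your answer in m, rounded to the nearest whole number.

108 m

With a 0.003° grid the true value lies within half a step, ±0.003°/2 = ±0.0015°, of the stored one.
At 30.91°: 0.0015° × 111700 × cos 30.91° = 0.0015 × 111700 × 0.8580 ≈ 143.75 m.
Error at 77.7° = 0.0015° × 111700 × cos 77.7° ≈ 167.55 × 0.2130 = 35.693 m.
So the lower-latitude error exceeds the higher by 143.75 − 35.693 = 108.06 m.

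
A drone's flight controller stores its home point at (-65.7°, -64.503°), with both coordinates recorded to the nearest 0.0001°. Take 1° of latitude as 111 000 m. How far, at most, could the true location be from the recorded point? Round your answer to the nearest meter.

6 meters

Rounding to 4 decimal places leaves each coordinate within ±5e-05° of the true value.
Latitude error → 5e-05 × 111000 = 5.55 m along the meridian.
Longitude error → 5e-05 × 111000 × cos 65.7° = 5e-05 × 111000 × 0.4115 ≈ 2.2839 m.
Worst case both components are at the extreme and orthogonal: √(5.55² + 2.2839²) ≈ 6.00156 m.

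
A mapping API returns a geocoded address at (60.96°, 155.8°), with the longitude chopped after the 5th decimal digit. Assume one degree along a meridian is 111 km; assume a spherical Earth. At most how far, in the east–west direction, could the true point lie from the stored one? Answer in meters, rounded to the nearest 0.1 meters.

0.5 meters

Truncating at 5 decimal places can drop up to a full unit in the last place, so the longitude may be off by as much as 1e-05°.
Parallels shrink by cos φ, so at 60.96° a degree of longitude is 111000 × 0.4854 ≈ 53881.6 m.
Maximum E–W displacement: 1e-05 × 53881.6 = 0.538816 m.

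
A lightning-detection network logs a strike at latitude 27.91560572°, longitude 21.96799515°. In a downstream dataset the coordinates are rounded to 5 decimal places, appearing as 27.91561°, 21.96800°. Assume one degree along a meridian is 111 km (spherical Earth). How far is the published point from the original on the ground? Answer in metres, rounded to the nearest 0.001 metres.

Δlat = 27.91560572 − 27.91561 = -0.00000428°; Δlon = 21.96799515 − 21.96800 = -0.00000485°.
N–S: -0.00000428° × 111000 m/° = -0.47508 m.
East–west at this latitude: -0.00000485° × 111000 × cos 27.9156° ≈ -0.00000485 × 98083.8 = -0.475707 m.
Hypotenuse of the two orthogonal shifts: √(0.47508² + 0.475707²) = 0.672308 m.

0.672 metres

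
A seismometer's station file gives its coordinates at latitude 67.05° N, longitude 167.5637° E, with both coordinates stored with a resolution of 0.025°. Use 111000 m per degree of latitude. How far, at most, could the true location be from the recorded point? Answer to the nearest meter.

1489 meters

With a 0.025° grid the true value lies within half a step, ±0.025°/2 = ±0.0125°, of the stored one.
Latitude error → 0.0125 × 111000 = 1387.5 m along the meridian.
E–W at 67.05°: 0.0125° × 111000 × cos 67.05° = 0.0125 × 111000 × 0.3899 ≈ 541.025 m.
The two errors are perpendicular, so the maximum displacement is √(1387.5² + 541.025²) ≈ 1489.25 m.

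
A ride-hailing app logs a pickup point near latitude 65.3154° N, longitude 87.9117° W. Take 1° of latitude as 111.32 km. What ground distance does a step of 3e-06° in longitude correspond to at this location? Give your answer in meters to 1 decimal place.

One degree of longitude here spans 111320 × cos 65.3154° = 111320 × 0.4176 ≈ 46489.8 m; 3e-06° of that is 0.139469 m.

0.1 meters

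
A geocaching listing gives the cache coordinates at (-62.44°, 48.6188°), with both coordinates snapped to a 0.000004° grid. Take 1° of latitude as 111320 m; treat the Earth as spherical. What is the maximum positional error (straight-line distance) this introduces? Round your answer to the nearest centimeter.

With a 0.000004° grid the true value lies within half a step, ±0.000004°/2 = ±2e-06°, of the stored one.
Latitude error → 2e-06 × 111320 = 0.22264 m along the meridian.
Longitude error → 2e-06 × 111320 × cos 62.44° = 2e-06 × 111320 × 0.4627 ≈ 0.10301 m.
Worst case both components are at the extreme and orthogonal: √(0.22264² + 0.10301²) ≈ 0.245316 m.
That is 0.245316 m = 24.532 cm.

25 centimeters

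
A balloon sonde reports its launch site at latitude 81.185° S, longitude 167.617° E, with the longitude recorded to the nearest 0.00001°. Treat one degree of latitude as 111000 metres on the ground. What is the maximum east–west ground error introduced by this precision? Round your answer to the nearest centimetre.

Rounding to 5 decimal places leaves the longitude within ±5e-06° of the true value.
One degree of longitude at 81.185° is 111000 × cos 81.185° ≈ 111000 × 0.1532 = 17010.1 m.
So at most 5e-06° × 17010.1 ≈ 0.0850507 m east–west.
That is 0.0850507 m = 8.5051 cm.

9 centimetres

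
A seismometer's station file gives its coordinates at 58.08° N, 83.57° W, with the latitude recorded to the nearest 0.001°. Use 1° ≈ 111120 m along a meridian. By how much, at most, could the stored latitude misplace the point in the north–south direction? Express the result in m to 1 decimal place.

55.6 m

Rounding to 3 decimal places leaves the latitude within ±0.0005° of the true value.
Along the meridian that is 0.0005° × 111120 m/° = 55.56 m.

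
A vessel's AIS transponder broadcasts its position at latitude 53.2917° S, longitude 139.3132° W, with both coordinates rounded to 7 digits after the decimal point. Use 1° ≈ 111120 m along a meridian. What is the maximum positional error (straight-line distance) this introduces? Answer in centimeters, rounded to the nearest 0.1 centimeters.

Rounding to 7 decimal places leaves each coordinate within ±5e-08° of the true value.
N–S: 5e-08° × 111120 m/° = 0.005556 m.
Longitude error → 5e-08 × 111120 × cos 53.2917° = 5e-08 × 111120 × 0.5977 ≈ 0.00332105 m.
Worst case both components are at the extreme and orthogonal: √(0.005556² + 0.00332105²) ≈ 0.00647291 m.
That is 0.00647291 m = 0.64729 cm.

0.6 centimeters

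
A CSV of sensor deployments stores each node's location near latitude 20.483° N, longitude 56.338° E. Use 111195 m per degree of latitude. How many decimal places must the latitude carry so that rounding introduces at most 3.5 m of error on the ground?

One degree of latitude covers 111195 m.
With N decimal places the half-ulp bound is 0.5·10⁻ᴺ°, or 0.5·10⁻ᴺ × 111195 m on the ground.
Need 0.5 × 111195 × 10⁻ᴺ ≤ 3.5 → 10⁻ᴺ ≤ 6.295e-05, so N ≥ 4.20.
N = 4 would give 5.56 m (too coarse); N = 5 gives 0.556 m ≤ 3.5 m.

5 decimal places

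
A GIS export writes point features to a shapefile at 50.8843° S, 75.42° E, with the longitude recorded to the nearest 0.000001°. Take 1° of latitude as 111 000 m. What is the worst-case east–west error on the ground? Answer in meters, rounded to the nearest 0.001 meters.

Rounding to 6 decimal places leaves the longitude within ±5e-07° of the true value.
One degree of longitude at 50.8843° is 111000 × cos 50.8843° ≈ 111000 × 0.6309 = 70028.6 m.
So at most 5e-07° × 70028.6 ≈ 0.0350143 m east–west.

0.035 meters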